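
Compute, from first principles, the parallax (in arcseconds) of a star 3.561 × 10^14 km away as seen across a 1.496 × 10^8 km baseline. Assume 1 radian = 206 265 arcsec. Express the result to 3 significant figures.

0.0867 arcsec

θ ≈ B/d = (1.496 × 10^8) / (3.561 × 10^14) = 4.2011 × 10^-7 rad.
In arcseconds: 4.2011 × 10^-7 × 206265 = 0.086654″.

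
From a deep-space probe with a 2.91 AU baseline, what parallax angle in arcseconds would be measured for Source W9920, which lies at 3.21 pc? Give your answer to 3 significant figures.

0.907 arcsec

p (arcsec) = B (AU) / d (pc).
p = 2.91 / 3.21 = 0.90654 arcsec.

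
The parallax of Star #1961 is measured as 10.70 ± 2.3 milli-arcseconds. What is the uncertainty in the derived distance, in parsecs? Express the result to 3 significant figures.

20.1 pc

d = 1/p, so σ_d = σ_p / p².
σ_d = 0.00230 / (0.01070)² = 0.00230 / 0.00011449 = 20.089 pc.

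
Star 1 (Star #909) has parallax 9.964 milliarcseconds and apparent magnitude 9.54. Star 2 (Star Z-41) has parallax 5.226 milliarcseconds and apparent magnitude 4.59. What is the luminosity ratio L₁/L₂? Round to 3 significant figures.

L₁/L₂ = 0.00288

d₁ = 1/p₁ = 1/0.009964″ = 100.36 pc; d₂ = 1/p₂ = 1/0.005226″ = 191.35 pc.
M₁ = m₁ − 5 log₁₀ d₁ + 5 = 9.54 − 10.0078 + 5 = 4.5322.
M₂ = 4.59 − 11.4091 + 5 = -1.8191.
L₁/L₂ = 10^(0.4(M₂ − M₁)) = 10^(0.4 × (-6.3513)) = 10^(-2.54052) = 0.0028806.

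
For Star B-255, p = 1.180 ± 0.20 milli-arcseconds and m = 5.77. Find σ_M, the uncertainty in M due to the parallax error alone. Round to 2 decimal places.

M = m − 5 log₁₀ d + 5 = m + 5 log₁₀ p + 5, so ∂M/∂p = 5/(p ln 10).
σ_M = (5/ln 10) · (σ_p/p) = 2.1715 × 0.20/1.180 = 2.1715 × 0.16949 = 0.36805.

σ_M = 0.37 mag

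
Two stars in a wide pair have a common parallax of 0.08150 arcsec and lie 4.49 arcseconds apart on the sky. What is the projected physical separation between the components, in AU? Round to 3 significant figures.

d = 1/p = 1/0.08150″ = 12.27 pc.
At distance d (pc), an angle of θ arcsec spans θ·d AU: s = 4.49 × 12.27 = 55.092 AU.

55.1 AU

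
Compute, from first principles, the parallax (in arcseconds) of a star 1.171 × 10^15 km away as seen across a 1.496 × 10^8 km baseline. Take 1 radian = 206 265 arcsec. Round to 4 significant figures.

0.02635 arcsec

θ ≈ B/d = (1.496 × 10^8) / (1.171 × 10^15) = 1.2775 × 10^-7 rad.
In arcseconds: 1.2775 × 10^-7 × 206265 = 0.02635″.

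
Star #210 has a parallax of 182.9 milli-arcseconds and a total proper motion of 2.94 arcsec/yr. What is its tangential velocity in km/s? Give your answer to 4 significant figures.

76.19 km/s

d = 1/p = 1/0.1829″ = 5.4675 pc.
v_t = 4.74 × μ × d = 4.74 × 2.94 × 5.4675 = 76.193 km/s.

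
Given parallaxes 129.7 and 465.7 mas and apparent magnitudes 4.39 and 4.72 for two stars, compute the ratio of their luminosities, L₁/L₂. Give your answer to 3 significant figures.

d₁ = 1/p₁ = 1/0.1297″ = 7.7101 pc; d₂ = 1/p₂ = 1/0.4657″ = 2.1473 pc.
M₁ = m₁ − 5 log₁₀ d₁ + 5 = 4.39 − 4.4353 + 5 = 4.9547.
M₂ = 4.72 − 1.6595 + 5 = 8.0605.
L₁/L₂ = 10^(0.4(M₂ − M₁)) = 10^(0.4 × 3.1058) = 10^1.24232 = 17.471.

L₁/L₂ = 17.5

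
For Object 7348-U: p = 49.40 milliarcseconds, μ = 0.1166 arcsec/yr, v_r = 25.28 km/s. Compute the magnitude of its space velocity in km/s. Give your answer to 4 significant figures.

27.65 km/s

d = 1/p = 1/0.04940″ = 20.243 pc.
v_t = 4.740 μ d = 4.740 × 0.1166 × 20.243 = 11.188 km/s.
v = √(v_r² + v_t²) = √(25.28² + 11.188²) = √764.25 = 27.645 km/s.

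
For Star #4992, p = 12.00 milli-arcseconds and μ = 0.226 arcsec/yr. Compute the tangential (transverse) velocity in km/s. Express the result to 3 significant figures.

d = 1/p = 1/0.01200″ = 83.333 pc.
v_t = 4.74 × μ × d = 4.74 × 0.226 × 83.333 = 89.27 km/s.

89.3 km/s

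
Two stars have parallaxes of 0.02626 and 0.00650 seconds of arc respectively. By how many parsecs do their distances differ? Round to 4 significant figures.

115.8 pc

d_A = 1/0.02626″ = 38.081 pc; d_B = 1/0.006500″ = 153.85 pc.
|d_B − d_A| = |153.85 − 38.081| = 115.77 pc.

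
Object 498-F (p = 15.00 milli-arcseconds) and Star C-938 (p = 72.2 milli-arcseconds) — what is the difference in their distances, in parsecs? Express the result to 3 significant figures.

d_A = 1/0.01500″ = 66.667 pc; d_B = 1/0.07220″ = 13.85 pc.
|d_B − d_A| = |13.85 − 66.667| = 52.817 pc.

52.8 pc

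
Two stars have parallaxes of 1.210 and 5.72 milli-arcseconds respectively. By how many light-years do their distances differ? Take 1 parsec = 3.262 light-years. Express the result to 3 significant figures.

d_A = 1/0.001210″ = 826.45 pc; d_B = 1/0.005720″ = 174.83 pc.
|d_B − d_A| = |174.83 − 826.45| = 651.62 pc = 651.62 × 3.262 ly = 2125.6 ly.

2130 ly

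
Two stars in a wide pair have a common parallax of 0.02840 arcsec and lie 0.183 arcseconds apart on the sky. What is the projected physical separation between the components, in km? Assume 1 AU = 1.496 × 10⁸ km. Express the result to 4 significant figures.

d = 1/p = 1/0.02840″ = 35.211 pc.
At distance d (pc), an angle of θ arcsec spans θ·d AU: s = 0.183 × 35.211 = 6.4436 AU.
= 6.4436 × 1.496 × 10⁸ km = 9.6396 × 10^8 km.

9.640 × 10^8 km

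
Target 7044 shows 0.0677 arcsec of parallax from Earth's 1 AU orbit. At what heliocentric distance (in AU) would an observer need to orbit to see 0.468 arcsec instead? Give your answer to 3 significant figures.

6.91 AU

Parallax scales linearly with baseline: p ∝ B, so B = p_target / p_Earth × 1 AU.
B = 0.468 / 0.0677 = 6.9129 AU.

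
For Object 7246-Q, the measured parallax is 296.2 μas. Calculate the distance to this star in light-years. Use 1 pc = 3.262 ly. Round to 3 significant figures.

p = 296.2 μas = 0.0002962 arcsec.
d = 1/p = 1/0.0002962 = 3376.1 pc.
In light-years: 3376.1 × 3.262 = 11013 ly.

11000 light years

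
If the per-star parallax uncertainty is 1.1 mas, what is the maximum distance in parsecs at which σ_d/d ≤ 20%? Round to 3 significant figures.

σ_d/d = σ_p/p, so the condition is σ_p/p ≤ 0.20, i.e. p ≥ σ_p/0.20.
p_min = 1.1/0.20 = 5.5 mas = 0.0055 arcsec.
d_max = 1/p_min = 1/0.0055 = 181.82 pc.

182 pc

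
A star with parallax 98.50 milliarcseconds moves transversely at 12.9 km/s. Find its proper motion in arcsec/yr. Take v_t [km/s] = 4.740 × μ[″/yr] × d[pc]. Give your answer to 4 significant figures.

0.2681 arcsec/yr

d = 1/p = 1/0.09850″ = 10.152 pc.
μ = v_t / (4.74 d) = 12.9 / (4.74 × 10.152) = 12.9 / 48.12 = 0.26808 ″/yr.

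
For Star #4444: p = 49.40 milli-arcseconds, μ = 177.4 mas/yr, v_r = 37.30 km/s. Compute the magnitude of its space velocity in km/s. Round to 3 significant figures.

d = 1/p = 1/0.04940″ = 20.243 pc.
μ = 177.4 mas/yr = 0.1774 ″/yr.
v_t = 4.740 μ d = 4.740 × 0.1774 × 20.243 = 17.022 km/s.
v = √(v_r² + v_t²) = √(37.30² + 17.022²) = √1681.04 = 41 km/s.

41.0 km/s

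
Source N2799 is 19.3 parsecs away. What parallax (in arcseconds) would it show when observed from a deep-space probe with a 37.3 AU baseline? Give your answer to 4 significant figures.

1.933 arcsec

p (arcsec) = B (AU) / d (pc).
p = 37.3 / 19.3 = 1.9326 arcsec.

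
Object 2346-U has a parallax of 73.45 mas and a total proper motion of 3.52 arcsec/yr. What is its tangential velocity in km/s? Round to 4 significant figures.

227.2 km/s

d = 1/p = 1/0.07345″ = 13.615 pc.
v_t = 4.74 × μ × d = 4.74 × 3.52 × 13.615 = 227.16 km/s.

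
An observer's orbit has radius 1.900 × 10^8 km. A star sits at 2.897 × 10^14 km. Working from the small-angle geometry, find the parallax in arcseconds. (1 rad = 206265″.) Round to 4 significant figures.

0.1353 arcsec

θ ≈ B/d = (1.900 × 10^8) / (2.897 × 10^14) = 6.5585 × 10^-7 rad.
In arcseconds: 6.5585 × 10^-7 × 206265 = 0.13528″.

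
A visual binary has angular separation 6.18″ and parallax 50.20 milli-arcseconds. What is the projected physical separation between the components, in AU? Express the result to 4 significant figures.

123.1 AU

d = 1/p = 1/0.05020″ = 19.92 pc.
At distance d (pc), an angle of θ arcsec spans θ·d AU: s = 6.18 × 19.92 = 123.11 AU.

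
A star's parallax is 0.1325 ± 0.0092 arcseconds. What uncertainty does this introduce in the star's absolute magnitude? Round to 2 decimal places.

M = m − 5 log₁₀ d + 5 = m + 5 log₁₀ p + 5, so ∂M/∂p = 5/(p ln 10).
σ_M = (5/ln 10) · (σ_p/p) = 2.1715 × 0.0092/0.1325 = 2.1715 × 0.069434 = 0.15078.

σ_M = 0.15 mag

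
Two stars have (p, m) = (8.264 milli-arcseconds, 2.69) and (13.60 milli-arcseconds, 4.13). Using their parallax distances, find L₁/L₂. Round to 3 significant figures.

d₁ = 1/p₁ = 1/0.008264″ = 121.01 pc; d₂ = 1/p₂ = 1/0.01360″ = 73.529 pc.
M₁ = m₁ − 5 log₁₀ d₁ + 5 = 2.69 − 10.4141 + 5 = -2.7241.
M₂ = 4.13 − 9.3323 + 5 = -0.2023.
L₁/L₂ = 10^(0.4(M₂ − M₁)) = 10^(0.4 × 2.5218) = 10^1.00872 = 10.203.

L₁/L₂ = 10.2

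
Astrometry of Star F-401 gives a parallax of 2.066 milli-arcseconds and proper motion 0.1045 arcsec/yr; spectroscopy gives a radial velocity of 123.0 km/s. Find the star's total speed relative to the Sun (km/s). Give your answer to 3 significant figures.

269 km/s

d = 1/p = 1/0.002066″ = 484.03 pc.
v_t = 4.740 μ d = 4.740 × 0.1045 × 484.03 = 239.75 km/s.
v = √(v_r² + v_t²) = √(123.0² + 239.75²) = √72609.1 = 269.46 km/s.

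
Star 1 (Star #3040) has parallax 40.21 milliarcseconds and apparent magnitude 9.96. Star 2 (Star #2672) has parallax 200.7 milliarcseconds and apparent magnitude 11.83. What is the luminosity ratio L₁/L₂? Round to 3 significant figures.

L₁/L₂ = 139

d₁ = 1/p₁ = 1/0.04021″ = 24.869 pc; d₂ = 1/p₂ = 1/0.2007″ = 4.9826 pc.
M₁ = m₁ − 5 log₁₀ d₁ + 5 = 9.96 − 6.9783 + 5 = 7.9817.
M₂ = 11.83 − 3.4873 + 5 = 13.3427.
L₁/L₂ = 10^(0.4(M₂ − M₁)) = 10^(0.4 × 5.3610) = 10^2.14440 = 139.44.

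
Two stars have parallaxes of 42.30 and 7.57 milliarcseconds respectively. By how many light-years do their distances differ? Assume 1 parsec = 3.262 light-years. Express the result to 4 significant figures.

d_A = 1/0.04230″ = 23.641 pc; d_B = 1/0.007570″ = 132.1 pc.
|d_B − d_A| = |132.1 − 23.641| = 108.46 pc = 108.46 × 3.262 ly = 353.8 ly.

353.8 ly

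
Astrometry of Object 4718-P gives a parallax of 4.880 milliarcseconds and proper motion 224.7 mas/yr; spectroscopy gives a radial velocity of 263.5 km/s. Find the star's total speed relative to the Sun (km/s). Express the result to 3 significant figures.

342 km/s

d = 1/p = 1/0.004880″ = 204.92 pc.
μ = 224.7 mas/yr = 0.2247 ″/yr.
v_t = 4.740 μ d = 4.740 × 0.2247 × 204.92 = 218.26 km/s.
v = √(v_r² + v_t²) = √(263.5² + 218.26²) = √117070 = 342.15 km/s.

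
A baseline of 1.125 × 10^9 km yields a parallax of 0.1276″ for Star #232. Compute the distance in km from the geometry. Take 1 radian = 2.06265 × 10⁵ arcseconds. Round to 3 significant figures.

1.82 × 10^15 km

θ = 0.1276″ = 0.1276/206265 = 6.1862 × 10^-7 rad.
d = B/θ = (1.125 × 10^9) / (6.1862 × 10^-7) = 1.8186 × 10^15 km.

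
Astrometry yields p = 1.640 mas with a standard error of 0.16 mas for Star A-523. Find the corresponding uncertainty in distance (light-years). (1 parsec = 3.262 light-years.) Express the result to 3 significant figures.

194 ly

d = 1/p, so σ_d = σ_p / p².
σ_d = 0.000160 / (0.001640)² = 0.000160 / 0.0000026896 = 59.488 pc = 59.488 × 3.262 ly = 194.05 ly.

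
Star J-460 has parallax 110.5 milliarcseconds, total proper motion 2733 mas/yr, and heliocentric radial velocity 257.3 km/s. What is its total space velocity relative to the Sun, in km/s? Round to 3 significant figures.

d = 1/p = 1/0.1105″ = 9.0498 pc.
μ = 2733 mas/yr = 2.733 ″/yr.
v_t = 4.740 μ d = 4.740 × 2.733 × 9.0498 = 117.23 km/s.
v = √(v_r² + v_t²) = √(257.3² + 117.23²) = √79946.2 = 282.75 km/s.

283 km/s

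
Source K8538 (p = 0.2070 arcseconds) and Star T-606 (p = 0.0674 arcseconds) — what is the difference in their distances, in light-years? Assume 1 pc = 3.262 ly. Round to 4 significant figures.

d_A = 1/0.2070″ = 4.8309 pc; d_B = 1/0.06740″ = 14.837 pc.
|d_B − d_A| = |14.837 − 4.8309| = 10.006 pc = 10.006 × 3.262 ly = 32.64 ly.

32.64 ly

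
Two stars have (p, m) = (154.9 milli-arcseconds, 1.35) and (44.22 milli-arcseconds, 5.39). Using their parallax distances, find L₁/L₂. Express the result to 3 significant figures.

L₁/L₂ = 3.37

d₁ = 1/p₁ = 1/0.1549″ = 6.4558 pc; d₂ = 1/p₂ = 1/0.04422″ = 22.614 pc.
M₁ = m₁ − 5 log₁₀ d₁ + 5 = 1.35 − 4.0498 + 5 = 2.3002.
M₂ = 5.39 − 6.7719 + 5 = 3.6181.
L₁/L₂ = 10^(0.4(M₂ − M₁)) = 10^(0.4 × 1.3179) = 10^0.52716 = 3.3664.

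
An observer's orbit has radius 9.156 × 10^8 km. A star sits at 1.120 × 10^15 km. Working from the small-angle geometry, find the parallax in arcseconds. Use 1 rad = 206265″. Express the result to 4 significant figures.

θ ≈ B/d = (9.156 × 10^8) / (1.120 × 10^15) = 8.1750 × 10^-7 rad.
In arcseconds: 8.1750 × 10^-7 × 206265 = 0.16862″.

0.1686 arcsec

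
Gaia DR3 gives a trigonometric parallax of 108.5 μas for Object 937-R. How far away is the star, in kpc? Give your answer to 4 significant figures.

p = 108.5 μas = 0.0001085 arcsec.
d = 1/p = 1/0.0001085 = 9216.6 pc.
= 9.2166 kpc.

9.217 kpc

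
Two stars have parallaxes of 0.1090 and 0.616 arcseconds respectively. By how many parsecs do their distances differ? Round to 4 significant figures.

d_A = 1/0.1090″ = 9.1743 pc; d_B = 1/0.6160″ = 1.6234 pc.
|d_B − d_A| = |1.6234 − 9.1743| = 7.5509 pc.

7.551 pc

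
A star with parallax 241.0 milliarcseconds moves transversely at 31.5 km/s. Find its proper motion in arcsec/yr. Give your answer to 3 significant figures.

d = 1/p = 1/0.2410″ = 4.1494 pc.
μ = v_t / (4.74 d) = 31.5 / (4.74 × 4.1494) = 31.5 / 19.668 = 1.6016 ″/yr.

1.60 arcsec/yr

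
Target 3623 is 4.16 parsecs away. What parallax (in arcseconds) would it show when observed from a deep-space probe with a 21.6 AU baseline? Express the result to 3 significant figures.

p (arcsec) = B (AU) / d (pc).
p = 21.6 / 4.16 = 5.1923 arcsec.

5.19 arcsec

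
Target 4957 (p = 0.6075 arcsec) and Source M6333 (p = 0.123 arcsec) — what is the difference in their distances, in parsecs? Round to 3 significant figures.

d_A = 1/0.6075″ = 1.6461 pc; d_B = 1/0.1230″ = 8.1301 pc.
|d_B − d_A| = |8.1301 − 1.6461| = 6.484 pc.

6.48 pc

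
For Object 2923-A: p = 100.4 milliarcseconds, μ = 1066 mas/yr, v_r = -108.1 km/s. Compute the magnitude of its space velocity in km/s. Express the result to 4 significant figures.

d = 1/p = 1/0.1004″ = 9.9602 pc.
μ = 1066 mas/yr = 1.066 ″/yr.
v_t = 4.740 μ d = 4.740 × 1.066 × 9.9602 = 50.327 km/s.
v = √(v_r² + v_t²) = √((-108.1)² + 50.327²) = √14218.4 = 119.24 km/s.

119.2 km/s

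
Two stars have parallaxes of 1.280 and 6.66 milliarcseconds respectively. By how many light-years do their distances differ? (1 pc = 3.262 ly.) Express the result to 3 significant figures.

d_A = 1/0.001280″ = 781.25 pc; d_B = 1/0.006660″ = 150.15 pc.
|d_B − d_A| = |150.15 − 781.25| = 631.1 pc = 631.1 × 3.262 ly = 2058.6 ly.

2060 ly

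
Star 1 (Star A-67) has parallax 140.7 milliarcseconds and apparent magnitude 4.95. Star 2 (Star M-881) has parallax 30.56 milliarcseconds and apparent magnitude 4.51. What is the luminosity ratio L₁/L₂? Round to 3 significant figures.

d₁ = 1/p₁ = 1/0.1407″ = 7.1073 pc; d₂ = 1/p₂ = 1/0.03056″ = 32.723 pc.
M₁ = m₁ − 5 log₁₀ d₁ + 5 = 4.95 − 4.2585 + 5 = 5.6915.
M₂ = 4.51 − 7.5743 + 5 = 1.9357.
L₁/L₂ = 10^(0.4(M₂ − M₁)) = 10^(0.4 × (-3.7558)) = 10^(-1.50232) = 0.031454.

L₁/L₂ = 0.0315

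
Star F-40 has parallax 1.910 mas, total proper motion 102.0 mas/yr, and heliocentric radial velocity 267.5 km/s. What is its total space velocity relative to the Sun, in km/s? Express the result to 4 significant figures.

d = 1/p = 1/0.001910″ = 523.56 pc.
μ = 102.0 mas/yr = 0.1020 ″/yr.
v_t = 4.740 μ d = 4.740 × 0.1020 × 523.56 = 253.13 km/s.
v = √(v_r² + v_t²) = √(267.5² + 253.13²) = √135631 = 368.28 km/s.

368.3 km/s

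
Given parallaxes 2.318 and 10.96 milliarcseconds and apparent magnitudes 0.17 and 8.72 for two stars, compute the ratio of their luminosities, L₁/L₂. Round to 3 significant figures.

L₁/L₂ = 58800

d₁ = 1/p₁ = 1/0.002318″ = 431.41 pc; d₂ = 1/p₂ = 1/0.01096″ = 91.241 pc.
M₁ = m₁ − 5 log₁₀ d₁ + 5 = 0.17 − 13.1745 + 5 = -8.0045.
M₂ = 8.72 − 9.8010 + 5 = 3.9190.
L₁/L₂ = 10^(0.4(M₂ − M₁)) = 10^(0.4 × 11.9235) = 10^4.76940 = 58803.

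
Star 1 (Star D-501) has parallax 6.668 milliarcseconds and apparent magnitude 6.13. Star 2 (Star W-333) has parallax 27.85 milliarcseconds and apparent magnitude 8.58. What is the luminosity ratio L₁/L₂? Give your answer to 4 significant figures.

L₁/L₂ = 166.6

d₁ = 1/p₁ = 1/0.006668″ = 149.97 pc; d₂ = 1/p₂ = 1/0.02785″ = 35.907 pc.
M₁ = m₁ − 5 log₁₀ d₁ + 5 = 6.13 − 10.8800 + 5 = 0.2500.
M₂ = 8.58 − 7.7759 + 5 = 5.8041.
L₁/L₂ = 10^(0.4(M₂ − M₁)) = 10^(0.4 × 5.5541) = 10^2.22164 = 166.59.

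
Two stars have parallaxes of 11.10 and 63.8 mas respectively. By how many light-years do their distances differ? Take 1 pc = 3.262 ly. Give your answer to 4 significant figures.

d_A = 1/0.01110″ = 90.09 pc; d_B = 1/0.06380″ = 15.674 pc.
|d_B − d_A| = |15.674 − 90.09| = 74.416 pc = 74.416 × 3.262 ly = 242.74 ly.

242.7 ly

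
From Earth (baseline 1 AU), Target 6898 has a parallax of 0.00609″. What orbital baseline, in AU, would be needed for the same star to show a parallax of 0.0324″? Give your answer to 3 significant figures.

5.32 AU

Parallax scales linearly with baseline: p ∝ B, so B = p_target / p_Earth × 1 AU.
B = 0.0324 / 0.00609 = 5.3202 AU.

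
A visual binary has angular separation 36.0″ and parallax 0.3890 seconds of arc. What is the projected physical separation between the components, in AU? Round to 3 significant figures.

d = 1/p = 1/0.3890″ = 2.5707 pc.
At distance d (pc), an angle of θ arcsec spans θ·d AU: s = 36.0 × 2.5707 = 92.545 AU.

92.5 AU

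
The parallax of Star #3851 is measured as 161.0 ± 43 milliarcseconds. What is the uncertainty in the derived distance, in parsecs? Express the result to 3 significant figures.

1.66 pc

d = 1/p, so σ_d = σ_p / p².
σ_d = 0.0430 / (0.1610)² = 0.0430 / 0.025921 = 1.6589 pc.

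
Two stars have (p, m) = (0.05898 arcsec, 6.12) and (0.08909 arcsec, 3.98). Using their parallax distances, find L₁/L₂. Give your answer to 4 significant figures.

d₁ = 1/p₁ = 1/0.05898″ = 16.955 pc; d₂ = 1/p₂ = 1/0.08909″ = 11.225 pc.
M₁ = m₁ − 5 log₁₀ d₁ + 5 = 6.12 − 6.1465 + 5 = 4.9735.
M₂ = 3.98 − 5.2509 + 5 = 3.7291.
L₁/L₂ = 10^(0.4(M₂ − M₁)) = 10^(0.4 × (-1.2444)) = 10^(-0.49776) = 0.31786.

L₁/L₂ = 0.3179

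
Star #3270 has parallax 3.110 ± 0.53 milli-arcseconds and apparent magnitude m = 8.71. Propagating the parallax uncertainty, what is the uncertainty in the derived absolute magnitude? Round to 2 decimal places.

M = m − 5 log₁₀ d + 5 = m + 5 log₁₀ p + 5, so ∂M/∂p = 5/(p ln 10).
σ_M = (5/ln 10) · (σ_p/p) = 2.1715 × 0.53/3.110 = 2.1715 × 0.17042 = 0.37007.

σ_M = 0.37 mag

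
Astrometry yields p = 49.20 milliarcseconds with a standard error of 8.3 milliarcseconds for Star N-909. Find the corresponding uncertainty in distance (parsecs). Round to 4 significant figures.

3.429 pc

d = 1/p, so σ_d = σ_p / p².
σ_d = 0.00830 / (0.04920)² = 0.00830 / 0.0024206 = 3.4289 pc.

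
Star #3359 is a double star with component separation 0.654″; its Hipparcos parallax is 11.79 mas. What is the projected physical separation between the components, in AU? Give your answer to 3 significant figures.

d = 1/p = 1/0.01179″ = 84.818 pc.
At distance d (pc), an angle of θ arcsec spans θ·d AU: s = 0.654 × 84.818 = 55.471 AU.

55.5 AU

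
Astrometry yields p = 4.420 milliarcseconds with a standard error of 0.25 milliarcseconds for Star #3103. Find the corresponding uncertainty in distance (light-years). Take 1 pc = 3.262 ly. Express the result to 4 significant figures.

d = 1/p, so σ_d = σ_p / p².
σ_d = 0.000250 / (0.004420)² = 0.000250 / 0.000019536 = 12.797 pc = 12.797 × 3.262 ly = 41.744 ly.

41.74 ly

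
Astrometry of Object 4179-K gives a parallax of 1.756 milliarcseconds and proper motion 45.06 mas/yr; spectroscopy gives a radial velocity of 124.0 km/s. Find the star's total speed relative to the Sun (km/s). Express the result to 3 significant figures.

174 km/s

d = 1/p = 1/0.001756″ = 569.48 pc.
μ = 45.06 mas/yr = 0.04506 ″/yr.
v_t = 4.740 μ d = 4.740 × 0.04506 × 569.48 = 121.63 km/s.
v = √(v_r² + v_t²) = √(124.0² + 121.63²) = √30169.9 = 173.69 km/s.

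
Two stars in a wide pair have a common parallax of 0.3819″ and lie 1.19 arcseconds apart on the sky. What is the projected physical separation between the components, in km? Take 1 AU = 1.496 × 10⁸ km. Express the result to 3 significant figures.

4.66 × 10^8 km

d = 1/p = 1/0.3819″ = 2.6185 pc.
At distance d (pc), an angle of θ arcsec spans θ·d AU: s = 1.19 × 2.6185 = 3.116 AU.
= 3.116 × 1.496 × 10⁸ km = 4.6615 × 10^8 km.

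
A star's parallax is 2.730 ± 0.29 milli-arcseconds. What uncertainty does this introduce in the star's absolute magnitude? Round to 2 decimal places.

M = m − 5 log₁₀ d + 5 = m + 5 log₁₀ p + 5, so ∂M/∂p = 5/(p ln 10).
σ_M = (5/ln 10) · (σ_p/p) = 2.1715 × 0.29/2.730 = 2.1715 × 0.10623 = 0.23068.

σ_M = 0.23 mag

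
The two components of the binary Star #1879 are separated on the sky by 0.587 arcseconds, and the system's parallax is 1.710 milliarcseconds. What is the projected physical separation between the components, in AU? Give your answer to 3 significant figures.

343 AU

d = 1/p = 1/0.001710″ = 584.8 pc.
At distance d (pc), an angle of θ arcsec spans θ·d AU: s = 0.587 × 584.8 = 343.28 AU.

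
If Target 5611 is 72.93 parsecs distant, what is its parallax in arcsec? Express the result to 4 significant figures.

p = 1/d = 1/72.93 = 0.013712 arcsec.

0.01371 arcsec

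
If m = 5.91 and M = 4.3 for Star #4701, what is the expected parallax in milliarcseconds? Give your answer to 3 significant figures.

m − M = 5.91 − 4.3 = 1.61.
d = 10^((m−M)/5 + 1) = 10^1.322 = 20.989 pc.
p = 1/d = 1/20.989 = 0.047644 arcsec = 47.644 mas.

47.6 mas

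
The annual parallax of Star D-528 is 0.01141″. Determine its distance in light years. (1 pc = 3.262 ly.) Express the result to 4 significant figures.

285.9 light years

d = 1/p = 1/0.01141 = 87.642 pc.
In light-years: 87.642 × 3.262 = 285.89 ly.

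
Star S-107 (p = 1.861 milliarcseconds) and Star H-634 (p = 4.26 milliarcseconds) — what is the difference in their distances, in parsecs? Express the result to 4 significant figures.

302.6 pc

d_A = 1/0.001861″ = 537.35 pc; d_B = 1/0.004260″ = 234.74 pc.
|d_B − d_A| = |234.74 − 537.35| = 302.61 pc.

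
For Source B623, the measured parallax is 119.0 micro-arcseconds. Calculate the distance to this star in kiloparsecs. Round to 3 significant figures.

8.40 kpc

p = 119.0 micro-arcseconds = 0.0001190 arcsec.
d = 1/p = 1/0.0001190 = 8403.4 pc.
= 8.4034 kpc.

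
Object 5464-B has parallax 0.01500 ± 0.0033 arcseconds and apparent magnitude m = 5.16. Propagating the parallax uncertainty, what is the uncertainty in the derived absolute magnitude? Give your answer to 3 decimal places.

M = m − 5 log₁₀ d + 5 = m + 5 log₁₀ p + 5, so ∂M/∂p = 5/(p ln 10).
σ_M = (5/ln 10) · (σ_p/p) = 2.1715 × 0.0033/0.01500 = 2.1715 × 0.22 = 0.47773.

σ_M = 0.478 mag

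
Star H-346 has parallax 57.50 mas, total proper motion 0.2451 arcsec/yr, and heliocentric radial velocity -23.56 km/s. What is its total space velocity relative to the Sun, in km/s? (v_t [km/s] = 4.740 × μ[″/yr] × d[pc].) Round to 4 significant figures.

d = 1/p = 1/0.05750″ = 17.391 pc.
v_t = 4.740 μ d = 4.740 × 0.2451 × 17.391 = 20.204 km/s.
v = √(v_r² + v_t²) = √((-23.56)² + 20.204²) = √963.275 = 31.037 km/s.

31.04 km/s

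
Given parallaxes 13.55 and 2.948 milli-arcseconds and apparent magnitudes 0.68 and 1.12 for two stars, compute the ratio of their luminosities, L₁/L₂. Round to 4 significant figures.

L₁/L₂ = 0.07099

d₁ = 1/p₁ = 1/0.01355″ = 73.801 pc; d₂ = 1/p₂ = 1/0.002948″ = 339.21 pc.
M₁ = m₁ − 5 log₁₀ d₁ + 5 = 0.68 − 9.3403 + 5 = -3.6603.
M₂ = 1.12 − 12.6523 + 5 = -6.5323.
L₁/L₂ = 10^(0.4(M₂ − M₁)) = 10^(0.4 × (-2.8720)) = 10^(-1.14880) = 0.07099.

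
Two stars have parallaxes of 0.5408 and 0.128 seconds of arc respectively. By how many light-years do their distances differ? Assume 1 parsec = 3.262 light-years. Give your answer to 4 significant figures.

d_A = 1/0.5408″ = 1.8491 pc; d_B = 1/0.1280″ = 7.8125 pc.
|d_B − d_A| = |7.8125 − 1.8491| = 5.9634 pc = 5.9634 × 3.262 ly = 19.453 ly.

19.45 ly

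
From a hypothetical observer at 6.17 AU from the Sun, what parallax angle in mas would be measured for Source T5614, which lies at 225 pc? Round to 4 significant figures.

27.42 mas

p (arcsec) = B (AU) / d (pc).
p = 6.17 / 225 = 0.027422 arcsec = 27.422 mas.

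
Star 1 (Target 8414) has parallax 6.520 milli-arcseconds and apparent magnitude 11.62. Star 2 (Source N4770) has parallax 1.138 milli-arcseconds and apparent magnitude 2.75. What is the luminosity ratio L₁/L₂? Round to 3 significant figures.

d₁ = 1/p₁ = 1/0.006520″ = 153.37 pc; d₂ = 1/p₂ = 1/0.001138″ = 878.73 pc.
M₁ = m₁ − 5 log₁₀ d₁ + 5 = 11.62 − 10.9287 + 5 = 5.6913.
M₂ = 2.75 − 14.7193 + 5 = -6.9693.
L₁/L₂ = 10^(0.4(M₂ − M₁)) = 10^(0.4 × (-12.6606)) = 10^(-5.06424) = 0.000008625.

L₁/L₂ = 8.63 × 10^-6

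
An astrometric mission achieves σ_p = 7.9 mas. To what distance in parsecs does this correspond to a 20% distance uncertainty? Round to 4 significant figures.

σ_d/d = σ_p/p, so the condition is σ_p/p ≤ 0.20, i.e. p ≥ σ_p/0.20.
p_min = 7.9/0.20 = 39.5 mas = 0.0395 arcsec.
d_max = 1/p_min = 1/0.0395 = 25.316 pc.

25.32 pc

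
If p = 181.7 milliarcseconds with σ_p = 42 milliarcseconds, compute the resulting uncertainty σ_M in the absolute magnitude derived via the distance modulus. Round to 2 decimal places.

M = m − 5 log₁₀ d + 5 = m + 5 log₁₀ p + 5, so ∂M/∂p = 5/(p ln 10).
σ_M = (5/ln 10) · (σ_p/p) = 2.1715 × 42/181.7 = 2.1715 × 0.23115 = 0.50194.

σ_M = 0.50 mag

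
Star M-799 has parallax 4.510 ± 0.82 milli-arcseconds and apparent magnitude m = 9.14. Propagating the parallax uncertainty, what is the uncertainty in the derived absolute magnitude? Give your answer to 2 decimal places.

σ_M = 0.39 mag

M = m − 5 log₁₀ d + 5 = m + 5 log₁₀ p + 5, so ∂M/∂p = 5/(p ln 10).
σ_M = (5/ln 10) · (σ_p/p) = 2.1715 × 0.82/4.510 = 2.1715 × 0.18182 = 0.39482.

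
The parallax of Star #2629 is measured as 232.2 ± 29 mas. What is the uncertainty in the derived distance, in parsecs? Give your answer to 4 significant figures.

0.5379 pc

d = 1/p, so σ_d = σ_p / p².
σ_d = 0.0290 / (0.2322)² = 0.0290 / 0.053917 = 0.53786 pc.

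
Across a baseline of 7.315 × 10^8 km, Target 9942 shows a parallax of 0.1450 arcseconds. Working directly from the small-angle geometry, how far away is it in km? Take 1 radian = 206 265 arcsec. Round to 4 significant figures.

1.041 × 10^15 km

θ = 0.1450″ = 0.1450/206265 = 7.0298 × 10^-7 rad.
d = B/θ = (7.315 × 10^8) / (7.0298 × 10^-7) = 1.0406 × 10^15 km.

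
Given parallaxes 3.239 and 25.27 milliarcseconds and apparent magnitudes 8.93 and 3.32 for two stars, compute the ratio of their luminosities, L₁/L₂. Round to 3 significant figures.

d₁ = 1/p₁ = 1/0.003239″ = 308.74 pc; d₂ = 1/p₂ = 1/0.02527″ = 39.573 pc.
M₁ = m₁ − 5 log₁₀ d₁ + 5 = 8.93 − 12.4480 + 5 = 1.4820.
M₂ = 3.32 − 7.9870 + 5 = 0.3330.
L₁/L₂ = 10^(0.4(M₂ − M₁)) = 10^(0.4 × (-1.1490)) = 10^(-0.45960) = 0.34706.

L₁/L₂ = 0.347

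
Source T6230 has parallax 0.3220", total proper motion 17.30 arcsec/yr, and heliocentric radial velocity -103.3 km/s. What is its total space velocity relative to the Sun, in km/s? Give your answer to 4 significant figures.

d = 1/p = 1/0.3220″ = 3.1056 pc.
v_t = 4.740 μ d = 4.740 × 17.30 × 3.1056 = 254.67 km/s.
v = √(v_r² + v_t²) = √((-103.3)² + 254.67²) = √75527.7 = 274.82 km/s.

274.8 km/s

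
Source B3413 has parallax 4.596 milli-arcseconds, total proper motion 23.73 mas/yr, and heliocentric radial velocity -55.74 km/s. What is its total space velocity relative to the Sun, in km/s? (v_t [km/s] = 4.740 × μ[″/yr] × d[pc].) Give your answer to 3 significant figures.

d = 1/p = 1/0.004596″ = 217.58 pc.
μ = 23.73 mas/yr = 0.02373 ″/yr.
v_t = 4.740 μ d = 4.740 × 0.02373 × 217.58 = 24.473 km/s.
v = √(v_r² + v_t²) = √((-55.74)² + 24.473²) = √3705.88 = 60.876 km/s.

60.9 km/s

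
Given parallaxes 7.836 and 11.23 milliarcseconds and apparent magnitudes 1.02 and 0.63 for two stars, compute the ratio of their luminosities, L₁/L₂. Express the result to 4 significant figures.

d₁ = 1/p₁ = 1/0.007836″ = 127.62 pc; d₂ = 1/p₂ = 1/0.01123″ = 89.047 pc.
M₁ = m₁ − 5 log₁₀ d₁ + 5 = 1.02 − 10.5296 + 5 = -4.5096.
M₂ = 0.63 − 9.7481 + 5 = -4.1181.
L₁/L₂ = 10^(0.4(M₂ − M₁)) = 10^(0.4 × 0.3915) = 10^0.15660 = 1.4342.

L₁/L₂ = 1.434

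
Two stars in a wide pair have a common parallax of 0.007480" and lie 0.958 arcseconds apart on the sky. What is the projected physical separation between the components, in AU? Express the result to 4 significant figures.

128.1 AU

d = 1/p = 1/0.007480″ = 133.69 pc.
At distance d (pc), an angle of θ arcsec spans θ·d AU: s = 0.958 × 133.69 = 128.08 AU.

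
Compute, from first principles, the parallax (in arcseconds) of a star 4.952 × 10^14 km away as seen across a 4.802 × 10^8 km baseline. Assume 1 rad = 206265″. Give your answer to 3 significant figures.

θ ≈ B/d = (4.802 × 10^8) / (4.952 × 10^14) = 9.6971 × 10^-7 rad.
In arcseconds: 9.6971 × 10^-7 × 206265 = 0.20002″.

0.200 arcsec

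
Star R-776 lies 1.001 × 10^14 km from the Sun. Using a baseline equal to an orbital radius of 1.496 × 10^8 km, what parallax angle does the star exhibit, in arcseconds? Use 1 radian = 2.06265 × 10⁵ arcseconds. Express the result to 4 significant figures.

0.3083 arcsec

θ ≈ B/d = (1.496 × 10^8) / (1.001 × 10^14) = 1.4945 × 10^-6 rad.
In arcseconds: 1.4945 × 10^-6 × 206265 = 0.30826″.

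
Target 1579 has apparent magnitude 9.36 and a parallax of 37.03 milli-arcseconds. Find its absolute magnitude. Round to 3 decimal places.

d = 1/p = 1/0.03703″ = 27.005 pc.
m − M = 5 log₁₀(27.005) − 5 = 7.1572 − 5 = 2.1572.
M = m − (m − M) = 9.36 − 2.1572 = 7.203.

M = 7.203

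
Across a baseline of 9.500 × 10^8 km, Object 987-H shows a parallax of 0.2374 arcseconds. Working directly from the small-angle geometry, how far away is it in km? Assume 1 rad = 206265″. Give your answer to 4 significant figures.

8.254 × 10^14 km

θ = 0.2374″ = 0.2374/206265 = 1.1509 × 10^-6 rad.
d = B/θ = (9.500 × 10^8) / (1.1509 × 10^-6) = 8.2544 × 10^14 km.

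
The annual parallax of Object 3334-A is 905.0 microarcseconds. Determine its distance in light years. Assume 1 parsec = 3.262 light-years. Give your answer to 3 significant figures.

3600 light years

p = 905.0 microarcseconds = 0.0009050 arcsec.
d = 1/p = 1/0.0009050 = 1105 pc.
In light-years: 1105 × 3.262 = 3604.5 ly.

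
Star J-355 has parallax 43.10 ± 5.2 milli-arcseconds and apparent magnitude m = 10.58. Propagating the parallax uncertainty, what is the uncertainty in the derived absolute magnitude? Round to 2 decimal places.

σ_M = 0.26 mag

M = m − 5 log₁₀ d + 5 = m + 5 log₁₀ p + 5, so ∂M/∂p = 5/(p ln 10).
σ_M = (5/ln 10) · (σ_p/p) = 2.1715 × 5.2/43.10 = 2.1715 × 0.12065 = 0.26199.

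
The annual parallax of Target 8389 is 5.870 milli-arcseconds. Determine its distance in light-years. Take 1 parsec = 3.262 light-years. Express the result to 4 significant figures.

555.7 light years

p = 5.870 milli-arcseconds = 0.005870 arcsec.
d = 1/p = 1/0.005870 = 170.36 pc.
In light-years: 170.36 × 3.262 = 555.71 ly.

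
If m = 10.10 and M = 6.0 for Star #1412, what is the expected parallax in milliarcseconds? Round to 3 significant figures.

15.1 mas

m − M = 10.10 − 6.0 = 4.10.
d = 10^((m−M)/5 + 1) = 10^1.820 = 66.069 pc.
p = 1/d = 1/66.069 = 0.015136 arcsec = 15.136 mas.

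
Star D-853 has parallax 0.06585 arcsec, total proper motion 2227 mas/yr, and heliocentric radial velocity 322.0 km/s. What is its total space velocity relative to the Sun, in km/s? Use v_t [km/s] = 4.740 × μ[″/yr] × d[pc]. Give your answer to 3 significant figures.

360 km/s

d = 1/p = 1/0.06585″ = 15.186 pc.
μ = 2227 mas/yr = 2.227 ″/yr.
v_t = 4.740 μ d = 4.740 × 2.227 × 15.186 = 160.3 km/s.
v = √(v_r² + v_t²) = √(322.0² + 160.3²) = √129380 = 359.69 km/s.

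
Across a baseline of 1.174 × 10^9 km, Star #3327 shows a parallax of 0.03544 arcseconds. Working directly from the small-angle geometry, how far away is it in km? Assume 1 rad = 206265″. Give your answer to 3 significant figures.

θ = 0.03544″ = 0.03544/206265 = 1.7182 × 10^-7 rad.
d = B/θ = (1.174 × 10^9) / (1.7182 × 10^-7) = 6.8327 × 10^15 km.

6.83 × 10^15 km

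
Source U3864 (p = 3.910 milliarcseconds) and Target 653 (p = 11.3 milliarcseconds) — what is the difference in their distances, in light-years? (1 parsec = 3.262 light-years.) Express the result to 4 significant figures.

545.6 ly

d_A = 1/0.003910″ = 255.75 pc; d_B = 1/0.01130″ = 88.496 pc.
|d_B − d_A| = |88.496 − 255.75| = 167.25 pc = 167.25 × 3.262 ly = 545.57 ly.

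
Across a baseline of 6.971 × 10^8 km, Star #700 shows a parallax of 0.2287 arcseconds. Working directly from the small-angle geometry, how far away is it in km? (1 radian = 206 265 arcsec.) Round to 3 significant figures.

6.29 × 10^14 km

θ = 0.2287″ = 0.2287/206265 = 1.1088 × 10^-6 rad.
d = B/θ = (6.971 × 10^8) / (1.1088 × 10^-6) = 6.2870 × 10^14 km.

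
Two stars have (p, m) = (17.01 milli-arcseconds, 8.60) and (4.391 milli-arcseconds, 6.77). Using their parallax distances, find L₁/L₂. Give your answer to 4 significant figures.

L₁/L₂ = 0.01235

d₁ = 1/p₁ = 1/0.01701″ = 58.789 pc; d₂ = 1/p₂ = 1/0.004391″ = 227.74 pc.
M₁ = m₁ − 5 log₁₀ d₁ + 5 = 8.60 − 8.8465 + 5 = 4.7535.
M₂ = 6.77 − 11.7872 + 5 = -0.0172.
L₁/L₂ = 10^(0.4(M₂ − M₁)) = 10^(0.4 × (-4.7707)) = 10^(-1.90828) = 0.012352.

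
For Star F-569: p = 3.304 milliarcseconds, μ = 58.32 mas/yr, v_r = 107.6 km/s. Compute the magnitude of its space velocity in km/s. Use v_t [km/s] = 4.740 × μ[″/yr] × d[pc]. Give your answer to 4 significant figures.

d = 1/p = 1/0.003304″ = 302.66 pc.
μ = 58.32 mas/yr = 0.05832 ″/yr.
v_t = 4.740 μ d = 4.740 × 0.05832 × 302.66 = 83.666 km/s.
v = √(v_r² + v_t²) = √(107.6² + 83.666²) = √18577.8 = 136.3 km/s.

136.3 km/s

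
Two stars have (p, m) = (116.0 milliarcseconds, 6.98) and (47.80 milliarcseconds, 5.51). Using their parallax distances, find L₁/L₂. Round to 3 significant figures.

d₁ = 1/p₁ = 1/0.1160″ = 8.6207 pc; d₂ = 1/p₂ = 1/0.04780″ = 20.921 pc.
M₁ = m₁ − 5 log₁₀ d₁ + 5 = 6.98 − 4.6777 + 5 = 7.3023.
M₂ = 5.51 − 6.6029 + 5 = 3.9071.
L₁/L₂ = 10^(0.4(M₂ − M₁)) = 10^(0.4 × (-3.3952)) = 10^(-1.35808) = 0.043845.

L₁/L₂ = 0.0438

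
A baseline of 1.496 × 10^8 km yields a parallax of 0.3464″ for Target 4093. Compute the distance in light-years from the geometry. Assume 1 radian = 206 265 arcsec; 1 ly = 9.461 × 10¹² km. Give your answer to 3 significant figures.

θ = 0.3464″ = 0.3464/206265 = 1.6794 × 10^-6 rad.
d = B/θ = (1.496 × 10^8) / (1.6794 × 10^-6) = 8.9079 × 10^13 km = (8.9079 × 10^13) / (9.461 × 10^12) ly = 9.4154 ly.

9.42 ly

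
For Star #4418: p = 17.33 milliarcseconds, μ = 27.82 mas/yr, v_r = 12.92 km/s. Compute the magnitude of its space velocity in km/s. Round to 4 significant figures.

d = 1/p = 1/0.01733″ = 57.703 pc.
μ = 27.82 mas/yr = 0.02782 ″/yr.
v_t = 4.740 μ d = 4.740 × 0.02782 × 57.703 = 7.6091 km/s.
v = √(v_r² + v_t²) = √(12.92² + 7.6091²) = √224.825 = 14.994 km/s.

14.99 km/s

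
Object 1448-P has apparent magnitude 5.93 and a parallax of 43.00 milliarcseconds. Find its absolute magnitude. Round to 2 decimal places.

d = 1/p = 1/0.04300″ = 23.256 pc.
m − M = 5 log₁₀(23.256) − 5 = 6.8327 − 5 = 1.8327.
M = m − (m − M) = 5.93 − 1.8327 = 4.10.

M = 4.10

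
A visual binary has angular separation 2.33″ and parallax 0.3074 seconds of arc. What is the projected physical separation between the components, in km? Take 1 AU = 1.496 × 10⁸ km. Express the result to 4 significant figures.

d = 1/p = 1/0.3074″ = 3.2531 pc.
At distance d (pc), an angle of θ arcsec spans θ·d AU: s = 2.33 × 3.2531 = 7.5797 AU.
= 7.5797 × 1.496 × 10⁸ km = 1.1339 × 10^9 km.

1.134 × 10^9 km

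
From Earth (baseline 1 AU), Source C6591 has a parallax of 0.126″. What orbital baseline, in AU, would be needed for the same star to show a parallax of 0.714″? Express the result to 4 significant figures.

Parallax scales linearly with baseline: p ∝ B, so B = p_target / p_Earth × 1 AU.
B = 0.714 / 0.126 = 5.6667 AU.

5.667 AU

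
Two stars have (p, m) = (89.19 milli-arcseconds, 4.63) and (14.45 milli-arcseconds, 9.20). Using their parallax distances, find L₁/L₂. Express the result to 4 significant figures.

L₁/L₂ = 1.766

d₁ = 1/p₁ = 1/0.08919″ = 11.212 pc; d₂ = 1/p₂ = 1/0.01445″ = 69.204 pc.
M₁ = m₁ − 5 log₁₀ d₁ + 5 = 4.63 − 5.2484 + 5 = 4.3816.
M₂ = 9.20 − 9.2007 + 5 = 4.9993.
L₁/L₂ = 10^(0.4(M₂ − M₁)) = 10^(0.4 × 0.6177) = 10^0.24708 = 1.7664.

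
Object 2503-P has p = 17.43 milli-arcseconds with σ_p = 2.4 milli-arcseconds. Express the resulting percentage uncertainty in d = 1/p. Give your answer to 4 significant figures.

For d = 1/p, |σ_d/d| = |σ_p/p|.
σ_p/p = 2.4 / 17.43 = 0.13769 = 13.769%.

13.77%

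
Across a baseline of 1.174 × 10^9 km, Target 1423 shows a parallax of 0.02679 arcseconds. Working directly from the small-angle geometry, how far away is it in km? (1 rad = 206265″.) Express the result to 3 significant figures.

9.04 × 10^15 km

θ = 0.02679″ = 0.02679/206265 = 1.2988 × 10^-7 rad.
d = B/θ = (1.174 × 10^9) / (1.2988 × 10^-7) = 9.0391 × 10^15 km.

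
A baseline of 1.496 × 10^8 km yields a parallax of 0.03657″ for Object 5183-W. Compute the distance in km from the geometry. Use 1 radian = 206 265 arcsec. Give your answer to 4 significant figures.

8.438 × 10^14 km

θ = 0.03657″ = 0.03657/206265 = 1.7730 × 10^-7 rad.
d = B/θ = (1.496 × 10^8) / (1.7730 × 10^-7) = 8.4377 × 10^14 km.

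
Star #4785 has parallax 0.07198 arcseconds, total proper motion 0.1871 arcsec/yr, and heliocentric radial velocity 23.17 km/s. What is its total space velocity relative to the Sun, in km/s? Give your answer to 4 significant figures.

26.24 km/s

d = 1/p = 1/0.07198″ = 13.893 pc.
v_t = 4.740 μ d = 4.740 × 0.1871 × 13.893 = 12.321 km/s.
v = √(v_r² + v_t²) = √(23.17² + 12.321²) = √688.656 = 26.242 km/s.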